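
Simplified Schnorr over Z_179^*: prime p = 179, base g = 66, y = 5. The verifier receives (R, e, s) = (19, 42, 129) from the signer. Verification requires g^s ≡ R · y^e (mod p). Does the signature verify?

verifies

g^s mod p:
66^129 mod 179 = 110
R · y^e mod p:
5^42 mod 179 = 100
19·100 = 1900 ≡ 110 (mod 179)
110 ≡ 110 (mod 179); signature holds.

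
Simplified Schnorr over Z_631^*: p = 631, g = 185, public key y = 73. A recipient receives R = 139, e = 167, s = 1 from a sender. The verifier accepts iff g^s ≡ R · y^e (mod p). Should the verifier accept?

accept

g^s mod p:
185^1 mod 631 = 185
R · y^e mod p:
Squares mod 631: 73^1≡73, 73^2≡281, 73^4≡86, 73^8≡455, 73^16≡57, 73^32≡94, 73^64≡2, 73^128≡4
167 = 128 + 32 + 4 + 2 + 1, so 73^167 ≡ 4·94·86·281·73 ≡ 537 (mod 631)
139·537 = 74643 ≡ 185 (mod 631)
185 ≡ 185 (mod 631); signature holds.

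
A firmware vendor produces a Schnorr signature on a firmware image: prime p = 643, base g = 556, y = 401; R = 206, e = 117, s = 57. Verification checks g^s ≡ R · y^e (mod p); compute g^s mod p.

15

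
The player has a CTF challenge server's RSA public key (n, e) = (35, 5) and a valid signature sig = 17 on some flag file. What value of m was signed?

12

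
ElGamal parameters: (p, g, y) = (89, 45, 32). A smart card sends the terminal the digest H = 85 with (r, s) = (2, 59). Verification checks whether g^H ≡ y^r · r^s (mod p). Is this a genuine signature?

Left side g^H mod p:
Squares mod 89: 45^1≡45, 45^2≡67, 45^4≡39, 45^8≡8, 45^16≡64, 45^32≡2, 45^64≡4
85 = 64 + 16 + 4 + 1, so 45^85 ≡ 4·64·39·45 ≡ 8 (mod 89)
Right side y^r · r^s mod p:
Squares mod 89: 32^1≡32, 32^2≡45
32^2 ≡ 45 (mod 89)
Squares mod 89: 2^1≡2, 2^2≡4, 2^4≡16, 2^8≡78, 2^16≡32, 2^32≡45
59 = 32 + 16 + 8 + 2 + 1, so 2^59 ≡ 45·32·78·4·2 ≡ 16 (mod 89)
45·16 = 720 ≡ 8 (mod 89)
8 ≡ 8 (mod 89), so the signature is genuine.

genuine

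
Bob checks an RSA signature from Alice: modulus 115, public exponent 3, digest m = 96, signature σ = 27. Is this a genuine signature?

Squares mod 115: σ^1≡27, σ^2≡39
3 = 2 + 1, so σ^3 ≡ 39·27 ≡ 18 (mod 115)
18 ≠ 96, so verification fails.

forged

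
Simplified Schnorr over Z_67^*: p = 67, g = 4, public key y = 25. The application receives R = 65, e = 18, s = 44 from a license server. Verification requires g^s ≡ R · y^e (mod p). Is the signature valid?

invalid

g^s mod p:
Squares mod 67: 4^1≡4, 4^2≡16, 4^4≡55, 4^8≡10, 4^16≡33, 4^32≡17
44 = 32 + 8 + 4, so 4^44 ≡ 17·10·55 ≡ 37 (mod 67)
R · y^e mod p:
Squares mod 67: 25^1≡25, 25^2≡22, 25^4≡15, 25^8≡24, 25^16≡40
18 = 16 + 2, so 25^18 ≡ 40·22 ≡ 9 (mod 67)
65·9 = 585 ≡ 49 (mod 67)
37 ≠ 49; the check fails.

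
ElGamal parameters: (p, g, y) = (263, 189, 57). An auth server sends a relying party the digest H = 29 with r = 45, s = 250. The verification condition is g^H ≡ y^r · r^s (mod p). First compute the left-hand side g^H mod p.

118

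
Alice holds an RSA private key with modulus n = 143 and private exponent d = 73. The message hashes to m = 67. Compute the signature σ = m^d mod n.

m^2 ≡ 67^2 = 4489 ≡ 56
m^4 ≡ 56^2 = 3136 ≡ 133
m^8 ≡ 133^2 = 17689 ≡ 100
m^16 ≡ 100^2 = 10000 ≡ 133
m^32 ≡ 133^2 = 17689 ≡ 100
m^64 ≡ 100^2 = 10000 ≡ 133
73 = 64 + 8 + 1, so m^73 ≡ 133·100·67 ≡ 67 (mod 143)

67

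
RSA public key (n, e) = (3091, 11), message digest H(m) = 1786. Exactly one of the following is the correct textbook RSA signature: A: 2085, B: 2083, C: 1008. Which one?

Candidate A: Squares mod 3091: 2085^1≡2085, 2085^2≡1279, 2085^4≡702, 2085^8≡1335; 11 = 8 + 2 + 1, so 2085^11 ≡ 1335·1279·2085 ≡ 2184 (mod 3091)
Candidate B: Squares mod 3091: 2083^1≡2083, 2083^2≡2216, 2083^4≡2148, 2083^8≡2132; 11 = 8 + 2 + 1, so 2083^11 ≡ 2132·2216·2083 ≡ 1786 (mod 3091)
  → matches H(m) = 1786
Candidate C: Squares mod 3091: 1008^1≡1008, 1008^2≡2216, 1008^4≡2148, 1008^8≡2132; 11 = 8 + 2 + 1, so 1008^11 ≡ 2132·2216·1008 ≡ 1305 (mod 3091)

B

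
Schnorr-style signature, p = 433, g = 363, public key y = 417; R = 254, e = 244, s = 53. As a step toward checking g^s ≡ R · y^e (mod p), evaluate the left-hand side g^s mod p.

266

363^2 = 131769 ≡ 137
363^4 ≡ 137^2 = 18769 ≡ 150
363^8 ≡ 150^2 = 22500 ≡ 417
363^16 ≡ 417^2 = 173889 ≡ 256
363^32 ≡ 256^2 = 65536 ≡ 153
53 = 32 + 16 + 4 + 1, so 363^53 ≡ 153·256·150·363 ≡ 266 (mod 433)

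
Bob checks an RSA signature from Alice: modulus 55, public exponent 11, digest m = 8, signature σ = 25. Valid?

no

Squares mod 55: σ^1≡25, σ^2≡20, σ^4≡15, σ^8≡5
11 = 8 + 2 + 1, so σ^11 ≡ 5·20·25 ≡ 25 (mod 55)
The recovered value 25 does not match the digest 8.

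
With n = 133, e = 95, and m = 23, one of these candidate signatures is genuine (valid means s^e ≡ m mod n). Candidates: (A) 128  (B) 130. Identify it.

Candidate A: 128^2 = 16384 ≡ 25; 128^4 ≡ 25^2 = 625 ≡ 93; 128^8 ≡ 93^2 = 8649 ≡ 4; 128^16 ≡ 4^2 = 16; 128^32 ≡ 16^2 = 256 ≡ 123; 128^64 ≡ 123^2 = 15129 ≡ 100; 95 = 64 + 16 + 8 + 4 + 2 + 1, so 128^95 ≡ 100·16·4·93·25·128 ≡ 67 (mod 133)
Candidate B: 130^2 = 16900 ≡ 9; 130^4 ≡ 9^2 = 81; 130^8 ≡ 81^2 = 6561 ≡ 44; 130^16 ≡ 44^2 = 1936 ≡ 74; 130^32 ≡ 74^2 = 5476 ≡ 23; 130^64 ≡ 23^2 = 529 ≡ 130; 95 = 64 + 16 + 8 + 4 + 2 + 1, so 130^95 ≡ 130·74·44·81·9·130 ≡ 23 (mod 133)
  → matches m = 23

B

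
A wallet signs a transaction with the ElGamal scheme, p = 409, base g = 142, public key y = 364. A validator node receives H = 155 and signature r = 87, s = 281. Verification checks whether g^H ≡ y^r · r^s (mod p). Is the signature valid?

Left side g^H mod p:
142^155 mod 409 = 407
Right side y^r · r^s mod p:
364^87 mod 409 = 262
87^281 mod 409 = 285
262·285 = 74670 ≡ 232 (mod 409)
407 ≠ 232, so verification fails.

invalid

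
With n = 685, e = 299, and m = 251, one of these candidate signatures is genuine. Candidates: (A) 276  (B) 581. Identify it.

Candidate A: 276^299 mod 685 = 61
Candidate B: 581^299 mod 685 = 251
  → matches m = 251

B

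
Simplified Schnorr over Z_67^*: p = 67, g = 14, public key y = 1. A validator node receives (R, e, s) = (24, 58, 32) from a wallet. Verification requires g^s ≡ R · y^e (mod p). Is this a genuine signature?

g^s mod p:
Squares mod 67: 14^1≡14, 14^2≡62, 14^4≡25, 14^8≡22, 14^16≡15, 14^32≡24
14^32 ≡ 24 (mod 67)
R · y^e mod p:
Squares mod 67: 1^1≡1, 1^2≡1, 1^4≡1, 1^8≡1, 1^16≡1, 1^32≡1
58 = 32 + 16 + 8 + 2, so 1^58 ≡ 1·1·1·1 ≡ 1 (mod 67)
24·1 = 24 ≡ 24 (mod 67)
24 ≡ 24 (mod 67); signature holds.

genuine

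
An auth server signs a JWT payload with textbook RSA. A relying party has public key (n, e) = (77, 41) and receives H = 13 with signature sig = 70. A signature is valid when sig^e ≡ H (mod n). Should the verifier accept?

reject

sig^41 mod 77 = 70
The recovered value 70 does not match the digest 13.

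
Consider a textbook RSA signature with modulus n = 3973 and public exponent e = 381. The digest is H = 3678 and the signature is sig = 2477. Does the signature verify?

does not verify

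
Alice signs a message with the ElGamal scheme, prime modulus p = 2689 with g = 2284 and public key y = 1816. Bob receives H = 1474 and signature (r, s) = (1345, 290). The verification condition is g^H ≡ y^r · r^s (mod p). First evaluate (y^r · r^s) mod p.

Squares mod 2689: 1816^1≡1816, 1816^2≡1142, 1816^4≡2688, 1816^8≡1, 1816^16≡1, 1816^32≡1, 1816^64≡1, 1816^128≡1, 1816^256≡1, 1816^512≡1, 1816^1024≡1
1345 = 1024 + 256 + 64 + 1, so 1816^1345 ≡ 1·1·1·1816 ≡ 1816 (mod 2689)
Squares mod 2689: 1345^1≡1345, 1345^2≡2017, 1345^4≡2521, 1345^8≡1334, 1345^16≡2127, 1345^32≡1231, 1345^64≡1454, 1345^128≡562, 1345^256≡1231
290 = 256 + 32 + 2, so 1345^290 ≡ 1231·1231·2017 ≡ 1708 (mod 2689)
y^r · r^s ≡ 1816·1708 = 3101728 ≡ 1311 (mod 2689)

1311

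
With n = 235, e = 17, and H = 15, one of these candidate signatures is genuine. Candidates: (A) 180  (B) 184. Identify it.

A

Candidate A: 180^2 = 32400 ≡ 205; 180^4 ≡ 205^2 = 42025 ≡ 195; 180^8 ≡ 195^2 = 38025 ≡ 190; 180^16 ≡ 190^2 = 36100 ≡ 145; 17 = 16 + 1, so 180^17 ≡ 145·180 ≡ 15 (mod 235)
  → matches H = 15
Candidate B: 184^2 = 33856 ≡ 16; 184^4 ≡ 16^2 = 256 ≡ 21; 184^8 ≡ 21^2 = 441 ≡ 206; 184^16 ≡ 206^2 = 42436 ≡ 136; 17 = 16 + 1, so 184^17 ≡ 136·184 ≡ 114 (mod 235)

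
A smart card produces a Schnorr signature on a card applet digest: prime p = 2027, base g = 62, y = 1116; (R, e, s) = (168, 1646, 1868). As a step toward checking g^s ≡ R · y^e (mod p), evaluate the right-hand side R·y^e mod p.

743

Squares mod 2027: 1116^1≡1116, 1116^2≡878, 1116^4≡624, 1116^8≡192, 1116^16≡378, 1116^32≡994, 1116^64≡887, 1116^128≡293, 1116^256≡715, 1116^512≡421, 1116^1024≡892
1646 = 1024 + 512 + 64 + 32 + 8 + 4 + 2, so 1116^1646 ≡ 892·421·887·994·192·624·878 ≡ 1585 (mod 2027)
R · y^e ≡ 168·1585 = 266280 ≡ 743 (mod 2027)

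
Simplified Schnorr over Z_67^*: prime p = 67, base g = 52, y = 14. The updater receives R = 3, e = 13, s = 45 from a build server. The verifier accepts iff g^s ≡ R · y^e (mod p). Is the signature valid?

valid

g^s mod p:
Squares mod 67: 52^1≡52, 52^2≡24, 52^4≡40, 52^8≡59, 52^16≡64, 52^32≡9
45 = 32 + 8 + 4 + 1, so 52^45 ≡ 9·59·40·52 ≡ 52 (mod 67)
R · y^e mod p:
Squares mod 67: 14^1≡14, 14^2≡62, 14^4≡25, 14^8≡22
13 = 8 + 4 + 1, so 14^13 ≡ 22·25·14 ≡ 62 (mod 67)
3·62 = 186 ≡ 52 (mod 67)
52 ≡ 52 (mod 67); signature holds.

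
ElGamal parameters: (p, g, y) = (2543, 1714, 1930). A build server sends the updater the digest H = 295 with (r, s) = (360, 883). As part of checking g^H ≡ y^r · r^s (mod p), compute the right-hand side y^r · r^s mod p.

336

1930^2 = 3724900 ≡ 1948
1930^4 ≡ 1948^2 = 3794704 ≡ 548
1930^8 ≡ 548^2 = 300304 ≡ 230
1930^16 ≡ 230^2 = 52900 ≡ 2040
1930^32 ≡ 2040^2 = 4161600 ≡ 1252
1930^64 ≡ 1252^2 = 1567504 ≡ 1016
1930^128 ≡ 1016^2 = 1032256 ≡ 2341
1930^256 ≡ 2341^2 = 5480281 ≡ 116
360 = 256 + 64 + 32 + 8, so 1930^360 ≡ 116·1016·1252·230 ≡ 1277 (mod 2543)
360^2 = 129600 ≡ 2450
360^4 ≡ 2450^2 = 6002500 ≡ 1020
360^8 ≡ 1020^2 = 1040400 ≡ 313
360^16 ≡ 313^2 = 97969 ≡ 1335
360^32 ≡ 1335^2 = 1782225 ≡ 2125
360^64 ≡ 2125^2 = 4515625 ≡ 1800
360^128 ≡ 1800^2 = 3240000 ≡ 218
360^256 ≡ 218^2 = 47524 ≡ 1750
360^512 ≡ 1750^2 = 3062500 ≡ 728
883 = 512 + 256 + 64 + 32 + 16 + 2 + 1, so 360^883 ≡ 728·1750·1800·2125·1335·2450·360 ≡ 1217 (mod 2543)
y^r · r^s ≡ 1277·1217 = 1554109 ≡ 336 (mod 2543)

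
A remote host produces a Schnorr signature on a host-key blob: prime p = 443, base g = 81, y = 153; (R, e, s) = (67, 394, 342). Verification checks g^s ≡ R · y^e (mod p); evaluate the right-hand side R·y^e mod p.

220

153^2 = 23409 ≡ 373
153^4 ≡ 373^2 = 139129 ≡ 27
153^8 ≡ 27^2 = 729 ≡ 286
153^16 ≡ 286^2 = 81796 ≡ 284
153^32 ≡ 284^2 = 80656 ≡ 30
153^64 ≡ 30^2 = 900 ≡ 14
153^128 ≡ 14^2 = 196
153^256 ≡ 196^2 = 38416 ≡ 318
394 = 256 + 128 + 8 + 2, so 153^394 ≡ 318·196·286·373 ≡ 400 (mod 443)
R · y^e ≡ 67·400 = 26800 ≡ 220 (mod 443)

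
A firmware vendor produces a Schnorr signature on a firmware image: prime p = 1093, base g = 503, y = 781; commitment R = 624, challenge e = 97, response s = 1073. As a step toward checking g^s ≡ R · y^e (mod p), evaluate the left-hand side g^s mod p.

Squares mod 1093: 503^1≡503, 503^2≡526, 503^4≡147, 503^8≡842, 503^16≡700, 503^32≡336, 503^64≡317, 503^128≡1026, 503^256≡117, 503^512≡573, 503^1024≡429
1073 = 1024 + 32 + 16 + 1, so 503^1073 ≡ 429·336·700·503 ≡ 439 (mod 1093)

439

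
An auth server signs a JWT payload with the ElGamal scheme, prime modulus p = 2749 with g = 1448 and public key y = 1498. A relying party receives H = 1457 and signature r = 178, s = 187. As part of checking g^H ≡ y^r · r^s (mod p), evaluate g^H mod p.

354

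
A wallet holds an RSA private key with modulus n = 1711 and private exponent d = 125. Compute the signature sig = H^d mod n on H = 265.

1385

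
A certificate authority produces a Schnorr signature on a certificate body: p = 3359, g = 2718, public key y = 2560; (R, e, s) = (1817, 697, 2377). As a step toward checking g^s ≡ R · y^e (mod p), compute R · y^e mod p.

2560^2 = 6553600 ≡ 191
2560^4 ≡ 191^2 = 36481 ≡ 2891
2560^8 ≡ 2891^2 = 8357881 ≡ 689
2560^16 ≡ 689^2 = 474721 ≡ 1102
2560^32 ≡ 1102^2 = 1214404 ≡ 1805
2560^64 ≡ 1805^2 = 3258025 ≡ 3154
2560^128 ≡ 3154^2 = 9947716 ≡ 1717
2560^256 ≡ 1717^2 = 2948089 ≡ 2246
2560^512 ≡ 2246^2 = 5044516 ≡ 2657
697 = 512 + 128 + 32 + 16 + 8 + 1, so 2560^697 ≡ 2657·1717·1805·1102·689·2560 ≡ 1323 (mod 3359)
R · y^e ≡ 1817·1323 = 2403891 ≡ 2206 (mod 3359)

2206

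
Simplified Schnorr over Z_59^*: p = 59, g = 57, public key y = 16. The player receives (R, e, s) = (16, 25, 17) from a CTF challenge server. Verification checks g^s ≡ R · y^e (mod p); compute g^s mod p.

57^2 = 3249 ≡ 4
57^4 ≡ 4^2 = 16
57^8 ≡ 16^2 = 256 ≡ 20
57^16 ≡ 20^2 = 400 ≡ 46
17 = 16 + 1, so 57^17 ≡ 46·57 ≡ 26 (mod 59)

26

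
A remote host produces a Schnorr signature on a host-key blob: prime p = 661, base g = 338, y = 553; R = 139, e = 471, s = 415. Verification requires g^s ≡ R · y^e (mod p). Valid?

g^s mod p:
Squares mod 661: 338^1≡338, 338^2≡552, 338^4≡644, 338^8≡289, 338^16≡235, 338^32≡362, 338^64≡166, 338^128≡455, 338^256≡132
415 = 256 + 128 + 16 + 8 + 4 + 2 + 1, so 338^415 ≡ 132·455·235·289·644·552·338 ≡ 411 (mod 661)
R · y^e mod p:
Squares mod 661: 553^1≡553, 553^2≡427, 553^4≡554, 553^8≡212, 553^16≡657, 553^32≡16, 553^64≡256, 553^128≡97, 553^256≡155
471 = 256 + 128 + 64 + 16 + 4 + 2 + 1, so 553^471 ≡ 155·97·256·657·554·427·553 ≡ 152 (mod 661)
139·152 = 21128 ≡ 637 (mod 661)
411 ≠ 637; the check fails.

no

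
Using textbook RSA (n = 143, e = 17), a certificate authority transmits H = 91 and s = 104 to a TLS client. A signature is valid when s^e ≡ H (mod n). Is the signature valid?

s^2 ≡ 104^2 = 10816 ≡ 91
s^4 ≡ 91^2 = 8281 ≡ 130
s^8 ≡ 130^2 = 16900 ≡ 26
s^16 ≡ 26^2 = 676 ≡ 104
17 = 16 + 1, so s^17 ≡ 104·104 ≡ 91 (mod 143)
s^17 mod 143 = 91 matches H.

valid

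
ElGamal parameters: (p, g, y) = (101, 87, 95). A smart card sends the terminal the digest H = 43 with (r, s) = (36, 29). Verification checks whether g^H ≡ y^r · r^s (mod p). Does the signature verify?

verifies

Left side g^H mod p:
87^2 = 7569 ≡ 95
87^4 ≡ 95^2 = 9025 ≡ 36
87^8 ≡ 36^2 = 1296 ≡ 84
87^16 ≡ 84^2 = 7056 ≡ 87
87^32 ≡ 87^2 = 7569 ≡ 95
43 = 32 + 8 + 2 + 1, so 87^43 ≡ 95·84·95·87 ≡ 84 (mod 101)
Right side y^r · r^s mod p:
95^2 = 9025 ≡ 36
95^4 ≡ 36^2 = 1296 ≡ 84
95^8 ≡ 84^2 = 7056 ≡ 87
95^16 ≡ 87^2 = 7569 ≡ 95
95^32 ≡ 95^2 = 9025 ≡ 36
36 = 32 + 4, so 95^36 ≡ 36·84 ≡ 95 (mod 101)
36^2 = 1296 ≡ 84
36^4 ≡ 84^2 = 7056 ≡ 87
36^8 ≡ 87^2 = 7569 ≡ 95
36^16 ≡ 95^2 = 9025 ≡ 36
29 = 16 + 8 + 4 + 1, so 36^29 ≡ 36·95·87·36 ≡ 87 (mod 101)
95·87 = 8265 ≡ 84 (mod 101)
84 ≡ 84 (mod 101), so the signature is genuine.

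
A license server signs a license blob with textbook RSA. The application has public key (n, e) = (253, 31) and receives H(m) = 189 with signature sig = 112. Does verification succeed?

passes

sig^31 mod 253 = 189
189 = H(m), so the signature checks out.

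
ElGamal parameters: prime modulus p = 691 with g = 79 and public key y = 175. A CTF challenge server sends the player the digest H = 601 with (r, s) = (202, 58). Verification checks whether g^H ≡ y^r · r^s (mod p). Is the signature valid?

Left side g^H mod p:
79^2 = 6241 ≡ 22
79^4 ≡ 22^2 = 484
79^8 ≡ 484^2 = 234256 ≡ 7
79^16 ≡ 7^2 = 49
79^32 ≡ 49^2 = 2401 ≡ 328
79^64 ≡ 328^2 = 107584 ≡ 479
79^128 ≡ 479^2 = 229441 ≡ 29
79^256 ≡ 29^2 = 841 ≡ 150
79^512 ≡ 150^2 = 22500 ≡ 388
601 = 512 + 64 + 16 + 8 + 1, so 79^601 ≡ 388·479·49·7·79 ≡ 150 (mod 691)
Right side y^r · r^s mod p:
175^2 = 30625 ≡ 221
175^4 ≡ 221^2 = 48841 ≡ 471
175^8 ≡ 471^2 = 221841 ≡ 30
175^16 ≡ 30^2 = 900 ≡ 209
175^32 ≡ 209^2 = 43681 ≡ 148
175^64 ≡ 148^2 = 21904 ≡ 483
175^128 ≡ 483^2 = 233289 ≡ 422
202 = 128 + 64 + 8 + 2, so 175^202 ≡ 422·483·30·221 ≡ 483 (mod 691)
202^2 = 40804 ≡ 35
202^4 ≡ 35^2 = 1225 ≡ 534
202^8 ≡ 534^2 = 285156 ≡ 464
202^16 ≡ 464^2 = 215296 ≡ 395
202^32 ≡ 395^2 = 156025 ≡ 550
58 = 32 + 16 + 8 + 2, so 202^58 ≡ 550·395·464·35 ≡ 414 (mod 691)
483·414 = 199962 ≡ 263 (mod 691)
150 ≠ 263, so verification fails.

invalid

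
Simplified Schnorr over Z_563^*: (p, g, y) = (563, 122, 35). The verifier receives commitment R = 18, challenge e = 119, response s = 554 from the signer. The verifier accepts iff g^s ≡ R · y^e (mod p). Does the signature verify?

does not verify

g^s mod p:
122^2 = 14884 ≡ 246
122^4 ≡ 246^2 = 60516 ≡ 275
122^8 ≡ 275^2 = 75625 ≡ 183
122^16 ≡ 183^2 = 33489 ≡ 272
122^32 ≡ 272^2 = 73984 ≡ 231
122^64 ≡ 231^2 = 53361 ≡ 439
122^128 ≡ 439^2 = 192721 ≡ 175
122^256 ≡ 175^2 = 30625 ≡ 223
122^512 ≡ 223^2 = 49729 ≡ 185
554 = 512 + 32 + 8 + 2, so 122^554 ≡ 185·231·183·246 ≡ 40 (mod 563)
R · y^e mod p:
35^2 = 1225 ≡ 99
35^4 ≡ 99^2 = 9801 ≡ 230
35^8 ≡ 230^2 = 52900 ≡ 541
35^16 ≡ 541^2 = 292681 ≡ 484
35^32 ≡ 484^2 = 234256 ≡ 48
35^64 ≡ 48^2 = 2304 ≡ 52
119 = 64 + 32 + 16 + 4 + 2 + 1, so 35^119 ≡ 52·48·484·230·99·35 ≡ 229 (mod 563)
18·229 = 4122 ≡ 181 (mod 563)
40 ≠ 181; the check fails.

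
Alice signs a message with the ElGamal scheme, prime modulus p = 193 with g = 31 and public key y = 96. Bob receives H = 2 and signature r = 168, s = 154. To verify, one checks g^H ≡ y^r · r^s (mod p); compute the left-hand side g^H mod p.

189

Squares mod 193: 31^1≡31, 31^2≡189
31^2 ≡ 189 (mod 193)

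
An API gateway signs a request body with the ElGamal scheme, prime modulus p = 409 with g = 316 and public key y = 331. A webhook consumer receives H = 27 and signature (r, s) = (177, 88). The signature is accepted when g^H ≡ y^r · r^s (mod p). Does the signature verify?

does not verify

Left side g^H mod p:
316^2 = 99856 ≡ 60
316^4 ≡ 60^2 = 3600 ≡ 328
316^8 ≡ 328^2 = 107584 ≡ 17
316^16 ≡ 17^2 = 289
27 = 16 + 8 + 2 + 1, so 316^27 ≡ 289·17·60·316 ≡ 321 (mod 409)
Right side y^r · r^s mod p:
331^2 = 109561 ≡ 358
331^4 ≡ 358^2 = 128164 ≡ 147
331^8 ≡ 147^2 = 21609 ≡ 341
331^16 ≡ 341^2 = 116281 ≡ 125
331^32 ≡ 125^2 = 15625 ≡ 83
331^64 ≡ 83^2 = 6889 ≡ 345
331^128 ≡ 345^2 = 119025 ≡ 6
177 = 128 + 32 + 16 + 1, so 331^177 ≡ 6·83·125·331 ≡ 148 (mod 409)
177^2 = 31329 ≡ 245
177^4 ≡ 245^2 = 60025 ≡ 311
177^8 ≡ 311^2 = 96721 ≡ 197
177^16 ≡ 197^2 = 38809 ≡ 363
177^32 ≡ 363^2 = 131769 ≡ 71
177^64 ≡ 71^2 = 5041 ≡ 133
88 = 64 + 16 + 8, so 177^88 ≡ 133·363·197 ≡ 77 (mod 409)
148·77 = 11396 ≡ 353 (mod 409)
321 ≠ 353, so verification fails.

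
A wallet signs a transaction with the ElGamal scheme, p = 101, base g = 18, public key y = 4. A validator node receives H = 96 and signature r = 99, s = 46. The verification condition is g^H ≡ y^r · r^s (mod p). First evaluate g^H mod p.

Squares mod 101: 18^1≡18, 18^2≡21, 18^4≡37, 18^8≡56, 18^16≡5, 18^32≡25, 18^64≡19
96 = 64 + 32, so 18^96 ≡ 19·25 ≡ 71 (mod 101)

71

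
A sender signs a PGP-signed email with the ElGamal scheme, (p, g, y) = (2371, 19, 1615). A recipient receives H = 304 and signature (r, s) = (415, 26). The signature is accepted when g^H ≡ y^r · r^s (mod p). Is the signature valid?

Left side g^H mod p:
19^304 mod 2371 = 1144
Right side y^r · r^s mod p:
1615^415 mod 2371 = 1569
415^26 mod 2371 = 2368
1569·2368 = 3715392 ≡ 35 (mod 2371)
1144 ≠ 35, so verification fails.

invalid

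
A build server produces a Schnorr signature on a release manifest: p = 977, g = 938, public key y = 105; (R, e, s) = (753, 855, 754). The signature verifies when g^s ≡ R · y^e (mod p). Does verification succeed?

fails

g^s mod p:
Squares mod 977: 938^1≡938, 938^2≡544, 938^4≡882, 938^8≡232, 938^16≡89, 938^32≡105, 938^64≡278, 938^128≡101, 938^256≡431, 938^512≡131
754 = 512 + 128 + 64 + 32 + 16 + 2, so 938^754 ≡ 131·101·278·105·89·544 ≡ 196 (mod 977)
R · y^e mod p:
Squares mod 977: 105^1≡105, 105^2≡278, 105^4≡101, 105^8≡431, 105^16≡131, 105^32≡552, 105^64≡857, 105^128≡722, 105^256≡543, 105^512≡772
855 = 512 + 256 + 64 + 16 + 4 + 2 + 1, so 105^855 ≡ 772·543·857·131·101·278·105 ≡ 105 (mod 977)
753·105 = 79065 ≡ 905 (mod 977)
196 ≠ 905; the check fails.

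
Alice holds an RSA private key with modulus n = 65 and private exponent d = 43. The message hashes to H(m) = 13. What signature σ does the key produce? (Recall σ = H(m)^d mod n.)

52

(H(m))^2 ≡ 13^2 = 169 ≡ 39
(H(m))^4 ≡ 39^2 = 1521 ≡ 26
(H(m))^8 ≡ 26^2 = 676 ≡ 26
(H(m))^16 ≡ 26^2 = 676 ≡ 26
(H(m))^32 ≡ 26^2 = 676 ≡ 26
43 = 32 + 8 + 2 + 1, so (H(m))^43 ≡ 26·26·39·13 ≡ 52 (mod 65)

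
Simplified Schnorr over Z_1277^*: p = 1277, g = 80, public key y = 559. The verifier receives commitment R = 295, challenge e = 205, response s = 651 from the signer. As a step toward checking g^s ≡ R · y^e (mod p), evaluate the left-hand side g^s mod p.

80^651 mod 1277 = 599

599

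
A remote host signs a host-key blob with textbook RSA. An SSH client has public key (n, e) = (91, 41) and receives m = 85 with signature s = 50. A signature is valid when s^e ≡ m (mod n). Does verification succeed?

passes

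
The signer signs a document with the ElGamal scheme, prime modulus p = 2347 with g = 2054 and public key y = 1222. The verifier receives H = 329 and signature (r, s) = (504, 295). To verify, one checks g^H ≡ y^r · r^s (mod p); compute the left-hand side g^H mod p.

2054^2 = 4218916 ≡ 1357
2054^4 ≡ 1357^2 = 1841449 ≡ 1401
2054^8 ≡ 1401^2 = 1962801 ≡ 709
2054^16 ≡ 709^2 = 502681 ≡ 423
2054^32 ≡ 423^2 = 178929 ≡ 557
2054^64 ≡ 557^2 = 310249 ≡ 445
2054^128 ≡ 445^2 = 198025 ≡ 877
2054^256 ≡ 877^2 = 769129 ≡ 1660
329 = 256 + 64 + 8 + 1, so 2054^329 ≡ 1660·445·709·2054 ≡ 1382 (mod 2347)

1382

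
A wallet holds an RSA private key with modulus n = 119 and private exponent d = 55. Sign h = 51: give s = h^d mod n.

h^2 ≡ 51^2 = 2601 ≡ 102
h^4 ≡ 102^2 = 10404 ≡ 51
h^8 ≡ 51^2 = 2601 ≡ 102
h^16 ≡ 102^2 = 10404 ≡ 51
h^32 ≡ 51^2 = 2601 ≡ 102
55 = 32 + 16 + 4 + 2 + 1, so h^55 ≡ 102·51·51·102·51 ≡ 51 (mod 119)

51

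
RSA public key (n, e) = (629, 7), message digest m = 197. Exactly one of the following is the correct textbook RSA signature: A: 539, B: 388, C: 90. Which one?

Candidate A: Squares mod 629: 539^1≡539, 539^2≡552, 539^4≡268; 7 = 4 + 2 + 1, so 539^7 ≡ 268·552·539 ≡ 432 (mod 629)
Candidate B: Squares mod 629: 388^1≡388, 388^2≡213, 388^4≡81; 7 = 4 + 2 + 1, so 388^7 ≡ 81·213·388 ≡ 346 (mod 629)
Candidate C: Squares mod 629: 90^1≡90, 90^2≡552, 90^4≡268; 7 = 4 + 2 + 1, so 90^7 ≡ 268·552·90 ≡ 197 (mod 629)
  → matches m = 197

C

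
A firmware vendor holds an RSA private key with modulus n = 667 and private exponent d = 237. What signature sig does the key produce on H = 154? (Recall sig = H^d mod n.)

303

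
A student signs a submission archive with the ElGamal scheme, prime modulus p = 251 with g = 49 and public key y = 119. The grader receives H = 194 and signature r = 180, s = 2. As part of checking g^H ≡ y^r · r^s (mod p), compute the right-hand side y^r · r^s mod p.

164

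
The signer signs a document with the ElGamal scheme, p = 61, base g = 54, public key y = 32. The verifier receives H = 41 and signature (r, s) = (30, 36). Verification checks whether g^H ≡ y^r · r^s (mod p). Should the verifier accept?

reject

Left side g^H mod p:
54^2 = 2916 ≡ 49
54^4 ≡ 49^2 = 2401 ≡ 22
54^8 ≡ 22^2 = 484 ≡ 57
54^16 ≡ 57^2 = 3249 ≡ 16
54^32 ≡ 16^2 = 256 ≡ 12
41 = 32 + 8 + 1, so 54^41 ≡ 12·57·54 ≡ 31 (mod 61)
Right side y^r · r^s mod p:
32^2 = 1024 ≡ 48
32^4 ≡ 48^2 = 2304 ≡ 47
32^8 ≡ 47^2 = 2209 ≡ 13
32^16 ≡ 13^2 = 169 ≡ 47
30 = 16 + 8 + 4 + 2, so 32^30 ≡ 47·13·47·48 ≡ 60 (mod 61)
30^2 = 900 ≡ 46
30^4 ≡ 46^2 = 2116 ≡ 42
30^8 ≡ 42^2 = 1764 ≡ 56
30^16 ≡ 56^2 = 3136 ≡ 25
30^32 ≡ 25^2 = 625 ≡ 15
36 = 32 + 4, so 30^36 ≡ 15·42 ≡ 20 (mod 61)
60·20 = 1200 ≡ 41 (mod 61)
31 ≠ 41, so verification fails.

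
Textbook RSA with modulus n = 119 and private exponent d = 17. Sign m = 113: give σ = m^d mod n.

m^2 ≡ 113^2 = 12769 ≡ 36
m^4 ≡ 36^2 = 1296 ≡ 106
m^8 ≡ 106^2 = 11236 ≡ 50
m^16 ≡ 50^2 = 2500 ≡ 1
17 = 16 + 1, so m^17 ≡ 1·113 ≡ 113 (mod 119)

113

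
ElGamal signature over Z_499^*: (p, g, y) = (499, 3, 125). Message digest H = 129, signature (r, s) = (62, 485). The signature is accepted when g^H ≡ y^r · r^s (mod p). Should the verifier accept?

Left side g^H mod p:
3^2 = 9
3^4 ≡ 9^2 = 81
3^8 ≡ 81^2 = 6561 ≡ 74
3^16 ≡ 74^2 = 5476 ≡ 486
3^32 ≡ 486^2 = 236196 ≡ 169
3^64 ≡ 169^2 = 28561 ≡ 118
3^128 ≡ 118^2 = 13924 ≡ 451
129 = 128 + 1, so 3^129 ≡ 451·3 ≡ 355 (mod 499)
Right side y^r · r^s mod p:
125^2 = 15625 ≡ 156
125^4 ≡ 156^2 = 24336 ≡ 384
125^8 ≡ 384^2 = 147456 ≡ 251
125^16 ≡ 251^2 = 63001 ≡ 127
125^32 ≡ 127^2 = 16129 ≡ 161
62 = 32 + 16 + 8 + 4 + 2, so 125^62 ≡ 161·127·251·384·156 ≡ 67 (mod 499)
62^2 = 3844 ≡ 351
62^4 ≡ 351^2 = 123201 ≡ 447
62^8 ≡ 447^2 = 199809 ≡ 209
62^16 ≡ 209^2 = 43681 ≡ 268
62^32 ≡ 268^2 = 71824 ≡ 467
62^64 ≡ 467^2 = 218089 ≡ 26
62^128 ≡ 26^2 = 676 ≡ 177
62^256 ≡ 177^2 = 31329 ≡ 391
485 = 256 + 128 + 64 + 32 + 4 + 1, so 62^485 ≡ 391·177·26·467·447·62 ≡ 3 (mod 499)
67·3 = 201 ≡ 201 (mod 499)
355 ≠ 201, so verification fails.

reject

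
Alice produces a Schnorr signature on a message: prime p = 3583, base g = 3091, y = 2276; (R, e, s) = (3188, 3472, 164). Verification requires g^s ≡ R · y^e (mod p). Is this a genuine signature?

g^s mod p:
3091^2 = 9554281 ≡ 2003
3091^4 ≡ 2003^2 = 4012009 ≡ 2632
3091^8 ≡ 2632^2 = 6927424 ≡ 1485
3091^16 ≡ 1485^2 = 2205225 ≡ 1680
3091^32 ≡ 1680^2 = 2822400 ≡ 2579
3091^64 ≡ 2579^2 = 6651241 ≡ 1193
3091^128 ≡ 1193^2 = 1423249 ≡ 798
164 = 128 + 32 + 4, so 3091^164 ≡ 798·2579·2632 ≡ 1476 (mod 3583)
R · y^e mod p:
2276^2 = 5180176 ≡ 2741
2276^4 ≡ 2741^2 = 7513081 ≡ 3113
2276^8 ≡ 3113^2 = 9690769 ≡ 2337
2276^16 ≡ 2337^2 = 5461569 ≡ 1077
2276^32 ≡ 1077^2 = 1159929 ≡ 2620
2276^64 ≡ 2620^2 = 6864400 ≡ 2955
2276^128 ≡ 2955^2 = 8732025 ≡ 254
2276^256 ≡ 254^2 = 64516 ≡ 22
2276^512 ≡ 22^2 = 484
2276^1024 ≡ 484^2 = 234256 ≡ 1361
2276^2048 ≡ 1361^2 = 1852321 ≡ 3493
3472 = 2048 + 1024 + 256 + 128 + 16, so 2276^3472 ≡ 3493·1361·22·254·1077 ≡ 41 (mod 3583)
3188·41 = 130708 ≡ 1720 (mod 3583)
1476 ≠ 1720; the check fails.

forged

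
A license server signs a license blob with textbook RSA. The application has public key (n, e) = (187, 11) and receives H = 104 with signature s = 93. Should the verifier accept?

s^2 ≡ 93^2 = 8649 ≡ 47
s^4 ≡ 47^2 = 2209 ≡ 152
s^8 ≡ 152^2 = 23104 ≡ 103
11 = 8 + 2 + 1, so s^11 ≡ 103·47·93 ≡ 104 (mod 187)
s^11 mod 187 = 104 matches H.

accept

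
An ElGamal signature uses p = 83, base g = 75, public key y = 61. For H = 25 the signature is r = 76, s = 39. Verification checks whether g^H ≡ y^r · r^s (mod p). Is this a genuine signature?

Left side g^H mod p:
75^2 = 5625 ≡ 64
75^4 ≡ 64^2 = 4096 ≡ 29
75^8 ≡ 29^2 = 841 ≡ 11
75^16 ≡ 11^2 = 121 ≡ 38
25 = 16 + 8 + 1, so 75^25 ≡ 38·11·75 ≡ 59 (mod 83)
Right side y^r · r^s mod p:
61^2 = 3721 ≡ 69
61^4 ≡ 69^2 = 4761 ≡ 30
61^8 ≡ 30^2 = 900 ≡ 70
61^16 ≡ 70^2 = 4900 ≡ 3
61^32 ≡ 3^2 = 9
61^64 ≡ 9^2 = 81
76 = 64 + 8 + 4, so 61^76 ≡ 81·70·30 ≡ 33 (mod 83)
76^2 = 5776 ≡ 49
76^4 ≡ 49^2 = 2401 ≡ 77
76^8 ≡ 77^2 = 5929 ≡ 36
76^16 ≡ 36^2 = 1296 ≡ 51
76^32 ≡ 51^2 = 2601 ≡ 28
39 = 32 + 4 + 2 + 1, so 76^39 ≡ 28·77·49·76 ≡ 22 (mod 83)
33·22 = 726 ≡ 62 (mod 83)
59 ≠ 62, so verification fails.

forged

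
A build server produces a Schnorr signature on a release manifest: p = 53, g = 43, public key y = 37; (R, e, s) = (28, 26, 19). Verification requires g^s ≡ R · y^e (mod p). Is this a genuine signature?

forged

g^s mod p:
43^2 = 1849 ≡ 47
43^4 ≡ 47^2 = 2209 ≡ 36
43^8 ≡ 36^2 = 1296 ≡ 24
43^16 ≡ 24^2 = 576 ≡ 46
19 = 16 + 2 + 1, so 43^19 ≡ 46·47·43 ≡ 4 (mod 53)
R · y^e mod p:
37^2 = 1369 ≡ 44
37^4 ≡ 44^2 = 1936 ≡ 28
37^8 ≡ 28^2 = 784 ≡ 42
37^16 ≡ 42^2 = 1764 ≡ 15
26 = 16 + 8 + 2, so 37^26 ≡ 15·42·44 ≡ 1 (mod 53)
28·1 = 28 ≡ 28 (mod 53)
4 ≠ 28; the check fails.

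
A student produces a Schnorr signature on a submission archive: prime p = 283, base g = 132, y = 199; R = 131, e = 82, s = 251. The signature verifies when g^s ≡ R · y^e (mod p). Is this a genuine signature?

forged

g^s mod p:
132^2 = 17424 ≡ 161
132^4 ≡ 161^2 = 25921 ≡ 168
132^8 ≡ 168^2 = 28224 ≡ 207
132^16 ≡ 207^2 = 42849 ≡ 116
132^32 ≡ 116^2 = 13456 ≡ 155
132^64 ≡ 155^2 = 24025 ≡ 253
132^128 ≡ 253^2 = 64009 ≡ 51
251 = 128 + 64 + 32 + 16 + 8 + 2 + 1, so 132^251 ≡ 51·253·155·116·207·161·132 ≡ 167 (mod 283)
R · y^e mod p:
199^2 = 39601 ≡ 264
199^4 ≡ 264^2 = 69696 ≡ 78
199^8 ≡ 78^2 = 6084 ≡ 141
199^16 ≡ 141^2 = 19881 ≡ 71
199^32 ≡ 71^2 = 5041 ≡ 230
199^64 ≡ 230^2 = 52900 ≡ 262
82 = 64 + 16 + 2, so 199^82 ≡ 262·71·264 ≡ 29 (mod 283)
131·29 = 3799 ≡ 120 (mod 283)
167 ≠ 120; the check fails.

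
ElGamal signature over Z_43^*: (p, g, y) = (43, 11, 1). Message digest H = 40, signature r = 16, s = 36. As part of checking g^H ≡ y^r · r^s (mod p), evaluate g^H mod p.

16

11^2 = 121 ≡ 35
11^4 ≡ 35^2 = 1225 ≡ 21
11^8 ≡ 21^2 = 441 ≡ 11
11^16 ≡ 11^2 = 121 ≡ 35
11^32 ≡ 35^2 = 1225 ≡ 21
40 = 32 + 8, so 11^40 ≡ 21·11 ≡ 16 (mod 43)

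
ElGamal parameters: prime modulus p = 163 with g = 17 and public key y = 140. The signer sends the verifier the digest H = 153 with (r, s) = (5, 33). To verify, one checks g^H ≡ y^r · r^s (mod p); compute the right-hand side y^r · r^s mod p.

59

140^2 = 19600 ≡ 40
140^4 ≡ 40^2 = 1600 ≡ 133
5 = 4 + 1, so 140^5 ≡ 133·140 ≡ 38 (mod 163)
5^2 = 25
5^4 ≡ 25^2 = 625 ≡ 136
5^8 ≡ 136^2 = 18496 ≡ 77
5^16 ≡ 77^2 = 5929 ≡ 61
5^32 ≡ 61^2 = 3721 ≡ 135
33 = 32 + 1, so 5^33 ≡ 135·5 ≡ 23 (mod 163)
y^r · r^s ≡ 38·23 = 874 ≡ 59 (mod 163)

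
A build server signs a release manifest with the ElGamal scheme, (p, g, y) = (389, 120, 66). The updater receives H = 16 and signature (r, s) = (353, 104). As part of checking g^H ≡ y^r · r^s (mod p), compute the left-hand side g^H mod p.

210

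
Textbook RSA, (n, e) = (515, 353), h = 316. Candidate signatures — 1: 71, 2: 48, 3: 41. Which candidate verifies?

Candidate 1: Squares mod 515: 71^1≡71, 71^2≡406, 71^4≡36, 71^8≡266, 71^16≡201, 71^32≡231, 71^64≡316, 71^128≡461, 71^256≡341; 353 = 256 + 64 + 32 + 1, so 71^353 ≡ 341·316·231·71 ≡ 226 (mod 515)
Candidate 2: Squares mod 515: 48^1≡48, 48^2≡244, 48^4≡311, 48^8≡416, 48^16≡16, 48^32≡256, 48^64≡131, 48^128≡166, 48^256≡261; 353 = 256 + 64 + 32 + 1, so 48^353 ≡ 261·131·256·48 ≡ 463 (mod 515)
Candidate 3: Squares mod 515: 41^1≡41, 41^2≡136, 41^4≡471, 41^8≡391, 41^16≡441, 41^32≡326, 41^64≡186, 41^128≡91, 41^256≡41; 353 = 256 + 64 + 32 + 1, so 41^353 ≡ 41·186·326·41 ≡ 316 (mod 515)
  → matches h = 316

3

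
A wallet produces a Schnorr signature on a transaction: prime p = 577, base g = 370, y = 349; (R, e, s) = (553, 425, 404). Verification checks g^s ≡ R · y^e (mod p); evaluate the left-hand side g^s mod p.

447

370^2 = 136900 ≡ 151
370^4 ≡ 151^2 = 22801 ≡ 298
370^8 ≡ 298^2 = 88804 ≡ 523
370^16 ≡ 523^2 = 273529 ≡ 31
370^32 ≡ 31^2 = 961 ≡ 384
370^64 ≡ 384^2 = 147456 ≡ 321
370^128 ≡ 321^2 = 103041 ≡ 335
370^256 ≡ 335^2 = 112225 ≡ 287
404 = 256 + 128 + 16 + 4, so 370^404 ≡ 287·335·31·298 ≡ 447 (mod 577)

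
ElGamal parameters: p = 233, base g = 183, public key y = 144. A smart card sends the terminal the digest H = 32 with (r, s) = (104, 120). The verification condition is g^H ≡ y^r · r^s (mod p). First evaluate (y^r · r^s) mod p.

51

144^2 = 20736 ≡ 232
144^4 ≡ 232^2 = 53824 ≡ 1
144^8 ≡ 1^2 = 1
144^16 ≡ 1^2 = 1
144^32 ≡ 1^2 = 1
144^64 ≡ 1^2 = 1
104 = 64 + 32 + 8, so 144^104 ≡ 1·1·1 ≡ 1 (mod 233)
104^2 = 10816 ≡ 98
104^4 ≡ 98^2 = 9604 ≡ 51
104^8 ≡ 51^2 = 2601 ≡ 38
104^16 ≡ 38^2 = 1444 ≡ 46
104^32 ≡ 46^2 = 2116 ≡ 19
104^64 ≡ 19^2 = 361 ≡ 128
120 = 64 + 32 + 16 + 8, so 104^120 ≡ 128·19·46·38 ≡ 51 (mod 233)
y^r · r^s ≡ 1·51 = 51 ≡ 51 (mod 233)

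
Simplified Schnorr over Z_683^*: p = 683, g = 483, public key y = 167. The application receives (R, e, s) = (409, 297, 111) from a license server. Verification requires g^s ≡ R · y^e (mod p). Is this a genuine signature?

genuine

g^s mod p:
483^2 = 233289 ≡ 386
483^4 ≡ 386^2 = 148996 ≡ 102
483^8 ≡ 102^2 = 10404 ≡ 159
483^16 ≡ 159^2 = 25281 ≡ 10
483^32 ≡ 10^2 = 100
483^64 ≡ 100^2 = 10000 ≡ 438
111 = 64 + 32 + 8 + 4 + 2 + 1, so 483^111 ≡ 438·100·159·102·386·483 ≡ 542 (mod 683)
R · y^e mod p:
167^2 = 27889 ≡ 569
167^4 ≡ 569^2 = 323761 ≡ 19
167^8 ≡ 19^2 = 361
167^16 ≡ 361^2 = 130321 ≡ 551
167^32 ≡ 551^2 = 303601 ≡ 349
167^64 ≡ 349^2 = 121801 ≡ 227
167^128 ≡ 227^2 = 51529 ≡ 304
167^256 ≡ 304^2 = 92416 ≡ 211
297 = 256 + 32 + 8 + 1, so 167^297 ≡ 211·349·361·167 ≡ 347 (mod 683)
409·347 = 141923 ≡ 542 (mod 683)
542 ≡ 542 (mod 683); signature holds.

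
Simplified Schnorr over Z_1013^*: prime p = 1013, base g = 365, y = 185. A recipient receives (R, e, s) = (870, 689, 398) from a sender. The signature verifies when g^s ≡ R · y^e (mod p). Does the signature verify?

verifies

g^s mod p:
365^2 = 133225 ≡ 522
365^4 ≡ 522^2 = 272484 ≡ 1000
365^8 ≡ 1000^2 = 1000000 ≡ 169
365^16 ≡ 169^2 = 28561 ≡ 197
365^32 ≡ 197^2 = 38809 ≡ 315
365^64 ≡ 315^2 = 99225 ≡ 964
365^128 ≡ 964^2 = 929296 ≡ 375
365^256 ≡ 375^2 = 140625 ≡ 831
398 = 256 + 128 + 8 + 4 + 2, so 365^398 ≡ 831·375·169·1000·522 ≡ 150 (mod 1013)
R · y^e mod p:
185^2 = 34225 ≡ 796
185^4 ≡ 796^2 = 633616 ≡ 491
185^8 ≡ 491^2 = 241081 ≡ 1000
185^16 ≡ 1000^2 = 1000000 ≡ 169
185^32 ≡ 169^2 = 28561 ≡ 197
185^64 ≡ 197^2 = 38809 ≡ 315
185^128 ≡ 315^2 = 99225 ≡ 964
185^256 ≡ 964^2 = 929296 ≡ 375
185^512 ≡ 375^2 = 140625 ≡ 831
689 = 512 + 128 + 32 + 16 + 1, so 185^689 ≡ 831·964·197·169·185 ≡ 594 (mod 1013)
870·594 = 516780 ≡ 150 (mod 1013)
150 ≡ 150 (mod 1013); signature holds.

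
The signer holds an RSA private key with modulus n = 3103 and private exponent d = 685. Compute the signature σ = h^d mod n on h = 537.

2695

h^2 ≡ 537^2 = 288369 ≡ 2893
h^4 ≡ 2893^2 = 8369449 ≡ 658
h^8 ≡ 658^2 = 432964 ≡ 1647
h^16 ≡ 1647^2 = 2712609 ≡ 587
h^32 ≡ 587^2 = 344569 ≡ 136
h^64 ≡ 136^2 = 18496 ≡ 2981
h^128 ≡ 2981^2 = 8886361 ≡ 2472
h^256 ≡ 2472^2 = 6110784 ≡ 977
h^512 ≡ 977^2 = 954529 ≡ 1908
685 = 512 + 128 + 32 + 8 + 4 + 1, so h^685 ≡ 1908·2472·136·1647·658·537 ≡ 2695 (mod 3103)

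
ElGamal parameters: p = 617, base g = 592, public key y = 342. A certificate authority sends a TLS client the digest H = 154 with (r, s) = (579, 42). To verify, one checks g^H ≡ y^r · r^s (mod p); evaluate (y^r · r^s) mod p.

616

342^2 = 116964 ≡ 351
342^4 ≡ 351^2 = 123201 ≡ 418
342^8 ≡ 418^2 = 174724 ≡ 113
342^16 ≡ 113^2 = 12769 ≡ 429
342^32 ≡ 429^2 = 184041 ≡ 175
342^64 ≡ 175^2 = 30625 ≡ 392
342^128 ≡ 392^2 = 153664 ≡ 31
342^256 ≡ 31^2 = 961 ≡ 344
342^512 ≡ 344^2 = 118336 ≡ 489
579 = 512 + 64 + 2 + 1, so 342^579 ≡ 489·392·351·342 ≡ 31 (mod 617)
579^2 = 335241 ≡ 210
579^4 ≡ 210^2 = 44100 ≡ 293
579^8 ≡ 293^2 = 85849 ≡ 86
579^16 ≡ 86^2 = 7396 ≡ 609
579^32 ≡ 609^2 = 370881 ≡ 64
42 = 32 + 8 + 2, so 579^42 ≡ 64·86·210 ≡ 199 (mod 617)
y^r · r^s ≡ 31·199 = 6169 ≡ 616 (mod 617)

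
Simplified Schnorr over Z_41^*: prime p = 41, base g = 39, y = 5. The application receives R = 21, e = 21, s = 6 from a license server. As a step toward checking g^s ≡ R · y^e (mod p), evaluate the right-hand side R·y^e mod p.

23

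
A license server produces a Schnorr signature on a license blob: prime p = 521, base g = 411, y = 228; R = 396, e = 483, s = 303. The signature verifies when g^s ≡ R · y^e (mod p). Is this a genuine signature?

forged

g^s mod p:
411^303 mod 521 = 327
R · y^e mod p:
228^483 mod 521 = 440
396·440 = 174240 ≡ 226 (mod 521)
327 ≠ 226; the check fails.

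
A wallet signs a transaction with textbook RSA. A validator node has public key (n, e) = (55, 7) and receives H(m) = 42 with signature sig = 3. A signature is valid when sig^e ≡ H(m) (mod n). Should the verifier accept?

accept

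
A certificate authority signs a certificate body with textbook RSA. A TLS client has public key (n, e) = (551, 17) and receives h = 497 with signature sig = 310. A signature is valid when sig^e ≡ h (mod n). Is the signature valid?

Squares mod 551: sig^1≡310, sig^2≡226, sig^4≡384, sig^8≡339, sig^16≡313
17 = 16 + 1, so sig^17 ≡ 313·310 ≡ 54 (mod 551)
sig^17 mod 551 = 54, but h = 497.

invalid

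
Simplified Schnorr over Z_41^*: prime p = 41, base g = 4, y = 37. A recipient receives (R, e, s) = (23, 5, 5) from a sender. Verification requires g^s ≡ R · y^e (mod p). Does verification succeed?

g^s mod p:
4^2 = 16
4^4 ≡ 16^2 = 256 ≡ 10
5 = 4 + 1, so 4^5 ≡ 10·4 ≡ 40 (mod 41)
R · y^e mod p:
37^2 = 1369 ≡ 16
37^4 ≡ 16^2 = 256 ≡ 10
5 = 4 + 1, so 37^5 ≡ 10·37 ≡ 1 (mod 41)
23·1 = 23 ≡ 23 (mod 41)
40 ≠ 23; the check fails.

fails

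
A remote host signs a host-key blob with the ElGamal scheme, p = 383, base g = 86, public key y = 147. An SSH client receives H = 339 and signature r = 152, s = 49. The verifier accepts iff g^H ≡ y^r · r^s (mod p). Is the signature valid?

Left side g^H mod p:
86^2 = 7396 ≡ 119
86^4 ≡ 119^2 = 14161 ≡ 373
86^8 ≡ 373^2 = 139129 ≡ 100
86^16 ≡ 100^2 = 10000 ≡ 42
86^32 ≡ 42^2 = 1764 ≡ 232
86^64 ≡ 232^2 = 53824 ≡ 204
86^128 ≡ 204^2 = 41616 ≡ 252
86^256 ≡ 252^2 = 63504 ≡ 309
339 = 256 + 64 + 16 + 2 + 1, so 86^339 ≡ 309·204·42·119·86 ≡ 251 (mod 383)
Right side y^r · r^s mod p:
147^2 = 21609 ≡ 161
147^4 ≡ 161^2 = 25921 ≡ 260
147^8 ≡ 260^2 = 67600 ≡ 192
147^16 ≡ 192^2 = 36864 ≡ 96
147^32 ≡ 96^2 = 9216 ≡ 24
147^64 ≡ 24^2 = 576 ≡ 193
147^128 ≡ 193^2 = 37249 ≡ 98
152 = 128 + 16 + 8, so 147^152 ≡ 98·96·192 ≡ 108 (mod 383)
152^2 = 23104 ≡ 124
152^4 ≡ 124^2 = 15376 ≡ 56
152^8 ≡ 56^2 = 3136 ≡ 72
152^16 ≡ 72^2 = 5184 ≡ 205
152^32 ≡ 205^2 = 42025 ≡ 278
49 = 32 + 16 + 1, so 152^49 ≡ 278·205·152 ≡ 169 (mod 383)
108·169 = 18252 ≡ 251 (mod 383)
251 ≡ 251 (mod 383), so the signature is genuine.

valid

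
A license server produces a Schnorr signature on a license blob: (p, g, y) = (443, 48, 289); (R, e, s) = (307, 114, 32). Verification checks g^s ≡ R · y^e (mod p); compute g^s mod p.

293

48^2 = 2304 ≡ 89
48^4 ≡ 89^2 = 7921 ≡ 390
48^8 ≡ 390^2 = 152100 ≡ 151
48^16 ≡ 151^2 = 22801 ≡ 208
48^32 ≡ 208^2 = 43264 ≡ 293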